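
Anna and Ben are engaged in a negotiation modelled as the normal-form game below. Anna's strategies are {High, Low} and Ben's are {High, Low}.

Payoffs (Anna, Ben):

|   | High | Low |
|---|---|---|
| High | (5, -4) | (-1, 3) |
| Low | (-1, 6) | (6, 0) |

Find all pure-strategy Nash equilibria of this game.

none

(High, High): Ben prefers Low (3 > -4) — not an equilibrium.
(High, Low): Anna prefers Low (6 > -1) — not an equilibrium.
(Low, High): Anna prefers High (5 > -1) — not an equilibrium.
(Low, Low): Ben prefers High (6 > 0) — not an equilibrium.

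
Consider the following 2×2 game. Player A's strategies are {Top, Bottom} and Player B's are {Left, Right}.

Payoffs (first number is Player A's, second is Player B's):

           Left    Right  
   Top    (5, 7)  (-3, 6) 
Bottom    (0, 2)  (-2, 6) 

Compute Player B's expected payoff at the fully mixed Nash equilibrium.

6

First find x, the probability Player A plays Top, from Player B's indifference between Left and Right: 7x + 2(1−x) = 6x + 6(1−x), giving x = 4/5.
Since Player B is indifferent in equilibrium, Player B's expected payoff equals the payoff from either column against (4/5, 1/5). Using Left: 7(4/5) + 2(1/5) = 6.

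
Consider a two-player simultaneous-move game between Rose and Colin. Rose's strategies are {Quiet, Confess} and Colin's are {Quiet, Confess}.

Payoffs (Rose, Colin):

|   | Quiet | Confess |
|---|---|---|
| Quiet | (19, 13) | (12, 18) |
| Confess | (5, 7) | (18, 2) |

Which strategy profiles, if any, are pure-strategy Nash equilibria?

none

(Quiet, Quiet): Colin prefers Confess (18 > 13) — not an equilibrium.
(Quiet, Confess): Rose prefers Confess (18 > 12) — not an equilibrium.
(Confess, Quiet): Rose prefers Quiet (19 > 5) — not an equilibrium.
(Confess, Confess): Colin prefers Quiet (7 > 2) — not an equilibrium.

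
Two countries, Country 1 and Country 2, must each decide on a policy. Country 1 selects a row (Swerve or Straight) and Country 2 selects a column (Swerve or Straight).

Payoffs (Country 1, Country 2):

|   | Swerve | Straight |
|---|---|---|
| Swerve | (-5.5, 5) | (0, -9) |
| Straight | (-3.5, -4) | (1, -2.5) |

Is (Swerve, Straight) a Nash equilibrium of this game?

No

At (Swerve, Straight), Country 1 earns 0; switching to Straight would give 1, so Country 1 would deviate.
Country 2 earns -9; switching to Swerve would give 5, so Country 2 would deviate.
Since at least one player can profitably deviate, this is not a Nash equilibrium.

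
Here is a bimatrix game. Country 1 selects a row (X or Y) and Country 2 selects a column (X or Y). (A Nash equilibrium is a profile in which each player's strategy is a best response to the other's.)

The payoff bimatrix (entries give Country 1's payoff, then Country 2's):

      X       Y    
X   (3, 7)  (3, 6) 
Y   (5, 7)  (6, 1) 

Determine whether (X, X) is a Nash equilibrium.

At (X, X), Country 1 earns 3; switching to Y would give 5, so Country 1 would deviate.
Country 2 earns 7; switching to Y would give 6, so Country 2 has no profitable deviation.
Since at least one player can profitably deviate, this is not a Nash equilibrium.

No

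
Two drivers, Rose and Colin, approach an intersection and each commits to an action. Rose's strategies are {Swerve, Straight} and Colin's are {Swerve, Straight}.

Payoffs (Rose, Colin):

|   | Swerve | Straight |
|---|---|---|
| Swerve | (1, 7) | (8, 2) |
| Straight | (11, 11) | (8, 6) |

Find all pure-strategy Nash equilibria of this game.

(Swerve, Swerve): Rose prefers Straight (11 > 1) — not an equilibrium.
(Swerve, Straight): Colin prefers Swerve (7 > 2) — not an equilibrium.
(Straight, Swerve): Rose gets 11 ≥ 1 from Swerve, and Colin gets 11 ≥ 6 from Straight — Nash equilibrium.
(Straight, Straight): Colin prefers Swerve (11 > 6) — not an equilibrium.

(Straight, Swerve)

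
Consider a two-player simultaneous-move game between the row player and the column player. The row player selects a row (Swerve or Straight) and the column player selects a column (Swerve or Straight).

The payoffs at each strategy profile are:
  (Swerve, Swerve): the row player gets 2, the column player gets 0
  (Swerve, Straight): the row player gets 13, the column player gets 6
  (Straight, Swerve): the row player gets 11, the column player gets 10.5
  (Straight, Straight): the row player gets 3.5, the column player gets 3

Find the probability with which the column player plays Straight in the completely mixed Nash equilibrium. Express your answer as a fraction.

18/37

Let q be the probability that the column player plays Swerve. In a completely mixed equilibrium, the row player must be indifferent between Swerve and Straight.
The row player's expected payoff from Swerve is 2q + 13(1−q); from Straight it is 11q + 3.5(1−q).
Setting these equal: −11q + 13 = 7.5q + 3.5, so q = 19/37.
Therefore the column player plays Straight with probability 1 − 19/37 = 18/37.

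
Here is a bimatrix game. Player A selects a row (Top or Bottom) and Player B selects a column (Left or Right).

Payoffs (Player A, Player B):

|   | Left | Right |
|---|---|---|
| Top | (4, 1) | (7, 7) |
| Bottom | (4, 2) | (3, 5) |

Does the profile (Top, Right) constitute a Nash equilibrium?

Yes

At (Top, Right), Player A earns 7; switching to Bottom would give 3, so Player A has no profitable deviation.
Player B earns 7; switching to Left would give 1, so Player B has no profitable deviation.
Neither player can gain by a unilateral deviation, so this profile is a Nash equilibrium.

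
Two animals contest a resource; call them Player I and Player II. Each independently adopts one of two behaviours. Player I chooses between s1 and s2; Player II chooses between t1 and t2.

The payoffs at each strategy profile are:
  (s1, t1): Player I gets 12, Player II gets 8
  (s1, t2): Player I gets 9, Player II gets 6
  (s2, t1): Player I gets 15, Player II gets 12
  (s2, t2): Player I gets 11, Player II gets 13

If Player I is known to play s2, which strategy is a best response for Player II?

t2

Against s2, Player II earns 12 from t1 and 13 from t2.
So t2 is the best response.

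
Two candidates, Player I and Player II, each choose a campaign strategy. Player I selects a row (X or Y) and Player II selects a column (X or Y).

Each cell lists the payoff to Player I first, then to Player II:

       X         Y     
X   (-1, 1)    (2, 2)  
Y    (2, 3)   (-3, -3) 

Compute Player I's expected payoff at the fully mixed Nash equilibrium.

1/8

First find q, the probability Player II plays X, from Player I's indifference between X and Y: −q + 2(1−q) = 2q − 3(1−q), giving q = 5/8.
Since Player I is indifferent in equilibrium, Player I's expected payoff equals the payoff from either row against (5/8, 3/8). Using X: −(5/8) + 2(3/8) = 1/8.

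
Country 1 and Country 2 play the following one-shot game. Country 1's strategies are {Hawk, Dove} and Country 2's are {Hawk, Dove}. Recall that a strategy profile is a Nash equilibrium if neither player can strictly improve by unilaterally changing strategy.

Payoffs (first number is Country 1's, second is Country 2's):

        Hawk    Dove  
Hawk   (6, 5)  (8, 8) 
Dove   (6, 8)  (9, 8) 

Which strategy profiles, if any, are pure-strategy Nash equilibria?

(Hawk, Hawk): Country 2 prefers Dove (8 > 5) — not an equilibrium.
(Hawk, Dove): Country 1 prefers Dove (9 > 8) — not an equilibrium.
(Dove, Hawk): Country 1 gets 6 ≥ 6 from Hawk, and Country 2 gets 8 ≥ 8 from Dove — Nash equilibrium.
(Dove, Dove): Country 1 gets 9 ≥ 8 from Hawk, and Country 2 gets 8 ≥ 8 from Hawk — Nash equilibrium.

(Dove, Hawk) and (Dove, Dove)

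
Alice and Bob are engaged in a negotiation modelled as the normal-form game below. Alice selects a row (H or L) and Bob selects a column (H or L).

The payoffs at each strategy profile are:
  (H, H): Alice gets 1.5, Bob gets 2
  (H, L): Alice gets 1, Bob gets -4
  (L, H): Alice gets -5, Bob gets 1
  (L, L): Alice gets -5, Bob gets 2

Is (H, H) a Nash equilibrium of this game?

Yes

At (H, H), Alice earns 1.5; switching to L would give -5, so Alice has no profitable deviation.
Bob earns 2; switching to L would give -4, so Bob has no profitable deviation.
Neither player can gain by a unilateral deviation, so this profile is a Nash equilibrium.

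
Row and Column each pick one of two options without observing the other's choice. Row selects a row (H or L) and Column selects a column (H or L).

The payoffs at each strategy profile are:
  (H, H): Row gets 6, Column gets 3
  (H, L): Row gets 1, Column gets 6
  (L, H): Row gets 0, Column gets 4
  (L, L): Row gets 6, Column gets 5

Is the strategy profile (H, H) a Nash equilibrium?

At (H, H), Row earns 6; switching to L would give 0, so Row has no profitable deviation.
Column earns 3; switching to L would give 6, so Column would deviate.
Since at least one player can profitably deviate, this is not a Nash equilibrium.

No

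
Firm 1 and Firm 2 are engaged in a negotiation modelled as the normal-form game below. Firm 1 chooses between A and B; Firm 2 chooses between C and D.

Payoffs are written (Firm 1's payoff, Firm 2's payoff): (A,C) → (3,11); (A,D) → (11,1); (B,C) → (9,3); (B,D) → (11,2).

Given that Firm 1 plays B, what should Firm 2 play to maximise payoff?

C

Against B, Firm 2 earns 3 from C and 2 from D.
So C is the best response.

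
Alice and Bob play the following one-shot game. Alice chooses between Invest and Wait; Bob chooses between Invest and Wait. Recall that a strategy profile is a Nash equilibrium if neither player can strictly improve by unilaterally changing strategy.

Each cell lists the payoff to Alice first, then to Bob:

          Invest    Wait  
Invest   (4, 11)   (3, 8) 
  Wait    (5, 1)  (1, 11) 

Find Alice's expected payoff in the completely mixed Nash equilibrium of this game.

11/3

First find y, the probability Bob plays Invest, from Alice's indifference between Invest and Wait: 4y + 3(1−y) = 5y + (1−y), giving y = 2/3.
Since Alice is indifferent in equilibrium, Alice's expected payoff equals the payoff from either row against (2/3, 1/3). Using Invest: 4(2/3) + 3(1/3) = 11/3.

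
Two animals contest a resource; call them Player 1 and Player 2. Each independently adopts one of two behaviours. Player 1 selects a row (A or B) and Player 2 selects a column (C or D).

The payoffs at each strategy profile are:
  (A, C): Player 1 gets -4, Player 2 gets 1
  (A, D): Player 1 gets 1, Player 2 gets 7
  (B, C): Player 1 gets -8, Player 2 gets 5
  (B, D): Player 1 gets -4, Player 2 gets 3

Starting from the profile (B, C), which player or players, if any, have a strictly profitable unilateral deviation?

Player 1 at (B, C) earns -8; deviating to A yields -4 — a strict improvement.
Player 2 earns 5; deviating to D yields 3 — not better.
Only Player 1 has a strictly profitable deviation.

Player 1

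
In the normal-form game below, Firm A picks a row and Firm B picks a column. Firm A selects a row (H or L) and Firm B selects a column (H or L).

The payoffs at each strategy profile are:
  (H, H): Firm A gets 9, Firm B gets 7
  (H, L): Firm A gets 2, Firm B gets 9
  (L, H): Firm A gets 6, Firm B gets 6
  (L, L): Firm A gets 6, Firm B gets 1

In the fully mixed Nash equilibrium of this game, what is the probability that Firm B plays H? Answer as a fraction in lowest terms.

Let q be the probability that Firm B plays H. In a completely mixed equilibrium, Firm A must be indifferent between H and L.
Firm A's expected payoff from H is 9q + 2(1−q); from L it is 6q + 6(1−q).
Setting these equal: 7q + 2 = 6, so q = 4/7.

4/7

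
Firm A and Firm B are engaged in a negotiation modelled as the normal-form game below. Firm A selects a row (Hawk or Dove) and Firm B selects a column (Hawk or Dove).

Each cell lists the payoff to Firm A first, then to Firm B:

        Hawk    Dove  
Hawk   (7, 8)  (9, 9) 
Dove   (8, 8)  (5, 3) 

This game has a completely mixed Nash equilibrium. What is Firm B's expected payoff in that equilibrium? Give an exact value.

8

First find x, the probability Firm A plays Hawk, from Firm B's indifference between Hawk and Dove: 8x + 8(1−x) = 9x + 3(1−x), giving x = 5/6.
Since Firm B is indifferent in equilibrium, Firm B's expected payoff equals the payoff from either column against (5/6, 1/6). Using Hawk: 8(5/6) + 8(1/6) = 8.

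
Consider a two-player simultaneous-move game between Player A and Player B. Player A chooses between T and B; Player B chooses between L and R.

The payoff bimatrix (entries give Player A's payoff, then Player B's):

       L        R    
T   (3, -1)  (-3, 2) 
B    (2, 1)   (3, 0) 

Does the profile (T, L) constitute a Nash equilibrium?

No

At (T, L), Player A earns 3; switching to B would give 2, so Player A has no profitable deviation.
Player B earns -1; switching to R would give 2, so Player B would deviate.
Since at least one player can profitably deviate, this is not a Nash equilibrium.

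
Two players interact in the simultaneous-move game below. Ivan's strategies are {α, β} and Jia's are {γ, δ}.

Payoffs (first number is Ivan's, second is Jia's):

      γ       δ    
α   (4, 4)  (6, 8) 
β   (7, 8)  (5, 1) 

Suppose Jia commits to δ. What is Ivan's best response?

Against δ, Ivan earns 6 from α and 5 from β.
So α is the best response.

α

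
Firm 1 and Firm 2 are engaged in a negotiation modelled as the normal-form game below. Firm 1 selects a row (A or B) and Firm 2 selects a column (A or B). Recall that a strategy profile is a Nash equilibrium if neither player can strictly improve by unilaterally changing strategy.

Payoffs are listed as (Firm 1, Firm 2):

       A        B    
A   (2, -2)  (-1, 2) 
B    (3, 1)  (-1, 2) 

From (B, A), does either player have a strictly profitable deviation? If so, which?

Firm 2

Firm 1 at (B, A) earns 3; deviating to A yields 2 — not better.
Firm 2 earns 1; deviating to B yields 2 — a strict improvement.
Only Firm 2 has a strictly profitable deviation.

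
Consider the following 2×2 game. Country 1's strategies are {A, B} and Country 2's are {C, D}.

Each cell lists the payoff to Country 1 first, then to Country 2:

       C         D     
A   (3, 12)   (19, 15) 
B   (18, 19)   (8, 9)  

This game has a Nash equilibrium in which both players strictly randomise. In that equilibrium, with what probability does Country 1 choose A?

Let p be the probability that Country 1 plays A. In a completely mixed equilibrium, Country 2 must be indifferent between C and D.
Country 2's expected payoff from C is 12p + 19(1−p); from D it is 15p + 9(1−p).
Setting these equal: −7p + 19 = 6p + 9, so p = 10/13.

10/13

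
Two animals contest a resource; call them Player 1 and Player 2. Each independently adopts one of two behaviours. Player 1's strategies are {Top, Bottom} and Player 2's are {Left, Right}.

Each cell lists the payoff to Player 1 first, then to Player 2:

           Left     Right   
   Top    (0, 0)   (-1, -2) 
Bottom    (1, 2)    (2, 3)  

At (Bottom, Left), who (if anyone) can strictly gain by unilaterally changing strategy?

Player 2

Player 1 at (Bottom, Left) earns 1; deviating to Top yields 0 — not better.
Player 2 earns 2; deviating to Right yields 3 — a strict improvement.
Only Player 2 has a strictly profitable deviation.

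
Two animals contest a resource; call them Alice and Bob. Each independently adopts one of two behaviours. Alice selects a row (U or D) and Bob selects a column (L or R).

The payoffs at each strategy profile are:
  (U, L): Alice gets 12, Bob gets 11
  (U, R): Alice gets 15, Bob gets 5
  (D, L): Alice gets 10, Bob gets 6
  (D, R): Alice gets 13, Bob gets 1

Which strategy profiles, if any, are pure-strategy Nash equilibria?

(U, L): Alice gets 12 ≥ 10 from D, and Bob gets 11 ≥ 5 from R — Nash equilibrium.
(U, R): Bob prefers L (11 > 5) — not an equilibrium.
(D, L): Alice prefers U (12 > 10) — not an equilibrium.
(D, R): Alice prefers U (15 > 13); Bob prefers L (6 > 1) — not an equilibrium.

(U, L)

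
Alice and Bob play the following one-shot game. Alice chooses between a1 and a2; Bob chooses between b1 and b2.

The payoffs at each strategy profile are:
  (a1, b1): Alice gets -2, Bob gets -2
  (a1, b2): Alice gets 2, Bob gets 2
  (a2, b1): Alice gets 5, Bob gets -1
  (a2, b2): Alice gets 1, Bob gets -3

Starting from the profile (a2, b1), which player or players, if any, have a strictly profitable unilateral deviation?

Alice at (a2, b1) earns 5; deviating to a1 yields -2 — not better.
Bob earns -1; deviating to b2 yields -3 — not better.
Neither player can strictly improve; the profile is a Nash equilibrium.

Neither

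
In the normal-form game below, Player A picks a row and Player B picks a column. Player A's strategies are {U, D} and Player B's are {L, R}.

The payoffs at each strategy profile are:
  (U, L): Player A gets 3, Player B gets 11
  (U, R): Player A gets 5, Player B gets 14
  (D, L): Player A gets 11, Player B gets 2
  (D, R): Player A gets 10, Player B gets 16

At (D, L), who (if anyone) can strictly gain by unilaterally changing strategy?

Player A at (D, L) earns 11; deviating to U yields 3 — not better.
Player B earns 2; deviating to R yields 16 — a strict improvement.
Only Player B has a strictly profitable deviation.

Player B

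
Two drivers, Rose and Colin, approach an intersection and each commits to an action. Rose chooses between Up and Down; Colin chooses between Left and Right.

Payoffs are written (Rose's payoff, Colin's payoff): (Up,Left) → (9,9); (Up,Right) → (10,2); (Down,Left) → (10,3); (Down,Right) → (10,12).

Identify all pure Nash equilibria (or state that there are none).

(Down, Right)

(Up, Left): Rose prefers Down (10 > 9) — not an equilibrium.
(Up, Right): Colin prefers Left (9 > 2) — not an equilibrium.
(Down, Left): Colin prefers Right (12 > 3) — not an equilibrium.
(Down, Right): Rose gets 10 ≥ 10 from Up, and Colin gets 12 ≥ 3 from Left — Nash equilibrium.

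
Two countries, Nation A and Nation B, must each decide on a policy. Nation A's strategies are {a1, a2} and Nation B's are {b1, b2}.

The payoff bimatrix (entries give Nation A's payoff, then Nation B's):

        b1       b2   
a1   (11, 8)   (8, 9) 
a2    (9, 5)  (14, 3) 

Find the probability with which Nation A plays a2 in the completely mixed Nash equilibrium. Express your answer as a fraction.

Let p be the probability that Nation A plays a1. In a completely mixed equilibrium, Nation B must be indifferent between b1 and b2.
Nation B's expected payoff from b1 is 8p + 5(1−p); from b2 it is 9p + 3(1−p).
Setting these equal: 3p + 5 = 6p + 3, so p = 2/3.
Therefore Nation A plays a2 with probability 1 − 2/3 = 1/3.

1/3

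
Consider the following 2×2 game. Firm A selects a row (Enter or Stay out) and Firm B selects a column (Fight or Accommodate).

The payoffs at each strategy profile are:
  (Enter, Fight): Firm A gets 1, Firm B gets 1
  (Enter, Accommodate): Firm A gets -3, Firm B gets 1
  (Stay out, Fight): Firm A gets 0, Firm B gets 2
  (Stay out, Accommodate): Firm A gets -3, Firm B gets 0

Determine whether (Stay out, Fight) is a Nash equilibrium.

At (Stay out, Fight), Firm A earns 0; switching to Enter would give 1, so Firm A would deviate.
Firm B earns 2; switching to Accommodate would give 0, so Firm B has no profitable deviation.
Since at least one player can profitably deviate, this is not a Nash equilibrium.

No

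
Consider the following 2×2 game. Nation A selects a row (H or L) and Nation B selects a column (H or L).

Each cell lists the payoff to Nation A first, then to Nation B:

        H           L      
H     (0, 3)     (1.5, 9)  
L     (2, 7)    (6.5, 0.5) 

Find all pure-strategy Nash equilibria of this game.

(H, H): Nation A prefers L (2 > 0); Nation B prefers L (9 > 3) — not an equilibrium.
(H, L): Nation A prefers L (6.5 > 1.5) — not an equilibrium.
(L, H): Nation A gets 2 ≥ 0 from H, and Nation B gets 7 ≥ 0.5 from L — Nash equilibrium.
(L, L): Nation B prefers H (7 > 0.5) — not an equilibrium.

(L, H)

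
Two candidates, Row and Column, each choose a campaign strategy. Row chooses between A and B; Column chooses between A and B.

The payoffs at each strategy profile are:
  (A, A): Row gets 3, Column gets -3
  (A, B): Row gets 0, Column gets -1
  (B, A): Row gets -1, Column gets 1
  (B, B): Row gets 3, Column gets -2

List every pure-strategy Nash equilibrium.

none

(A, A): Column prefers B (-1 > -3) — not an equilibrium.
(A, B): Row prefers B (3 > 0) — not an equilibrium.
(B, A): Row prefers A (3 > -1) — not an equilibrium.
(B, B): Column prefers A (1 > -2) — not an equilibrium.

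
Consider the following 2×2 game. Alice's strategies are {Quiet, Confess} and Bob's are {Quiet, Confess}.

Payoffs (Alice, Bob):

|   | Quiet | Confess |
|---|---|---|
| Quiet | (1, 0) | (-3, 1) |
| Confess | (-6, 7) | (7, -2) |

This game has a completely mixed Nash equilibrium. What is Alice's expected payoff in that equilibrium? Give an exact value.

-11/17

First find y, the probability Bob plays Quiet, from Alice's indifference between Quiet and Confess: y − 3(1−y) = −6y + 7(1−y), giving y = 10/17.
Since Alice is indifferent in equilibrium, Alice's expected payoff equals the payoff from either row against (10/17, 7/17). Using Quiet: (10/17) − 3(7/17) = -11/17.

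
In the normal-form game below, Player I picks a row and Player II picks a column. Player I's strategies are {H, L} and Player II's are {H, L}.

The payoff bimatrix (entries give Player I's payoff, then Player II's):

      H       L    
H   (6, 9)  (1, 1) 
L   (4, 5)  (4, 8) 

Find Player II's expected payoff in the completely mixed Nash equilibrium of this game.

First find x, the probability Player I plays H, from Player II's indifference between H and L: 9x + 5(1−x) = x + 8(1−x), giving x = 3/11.
Since Player II is indifferent in equilibrium, Player II's expected payoff equals the payoff from either column against (3/11, 8/11). Using H: 9(3/11) + 5(8/11) = 67/11.

67/11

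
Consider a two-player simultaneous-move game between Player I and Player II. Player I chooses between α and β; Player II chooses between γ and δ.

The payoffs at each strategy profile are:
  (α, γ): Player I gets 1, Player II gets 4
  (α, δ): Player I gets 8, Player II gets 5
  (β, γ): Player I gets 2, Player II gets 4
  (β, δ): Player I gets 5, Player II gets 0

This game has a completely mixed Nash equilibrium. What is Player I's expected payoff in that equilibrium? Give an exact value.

11/4

First find y, the probability Player II plays γ, from Player I's indifference between α and β: y + 8(1−y) = 2y + 5(1−y), giving y = 3/4.
Since Player I is indifferent in equilibrium, Player I's expected payoff equals the payoff from either row against (3/4, 1/4). Using α: (3/4) + 8(1/4) = 11/4.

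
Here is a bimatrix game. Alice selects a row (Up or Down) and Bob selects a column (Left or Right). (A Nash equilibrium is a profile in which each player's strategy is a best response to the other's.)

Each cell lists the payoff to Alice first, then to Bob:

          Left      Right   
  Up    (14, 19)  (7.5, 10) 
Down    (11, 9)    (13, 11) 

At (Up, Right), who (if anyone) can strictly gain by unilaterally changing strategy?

Alice at (Up, Right) earns 7.5; deviating to Down yields 13 — a strict improvement.
Bob earns 10; deviating to Left yields 19 — a strict improvement.
Both Alice and Bob have strictly profitable deviations.

Both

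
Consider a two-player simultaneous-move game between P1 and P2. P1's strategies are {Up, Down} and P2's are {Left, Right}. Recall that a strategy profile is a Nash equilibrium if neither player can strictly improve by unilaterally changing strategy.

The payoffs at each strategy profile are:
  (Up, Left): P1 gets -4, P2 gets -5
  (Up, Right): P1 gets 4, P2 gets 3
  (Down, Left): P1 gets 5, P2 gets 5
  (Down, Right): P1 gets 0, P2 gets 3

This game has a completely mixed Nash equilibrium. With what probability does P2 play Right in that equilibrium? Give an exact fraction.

9/13

Let q be the probability that P2 plays Left. In a completely mixed equilibrium, P1 must be indifferent between Up and Down.
P1's expected payoff from Up is −4q + 4(1−q); from Down it is 5q.
Setting these equal: −8q + 4 = 5q, so q = 4/13.
Therefore P2 plays Right with probability 1 − 4/13 = 9/13.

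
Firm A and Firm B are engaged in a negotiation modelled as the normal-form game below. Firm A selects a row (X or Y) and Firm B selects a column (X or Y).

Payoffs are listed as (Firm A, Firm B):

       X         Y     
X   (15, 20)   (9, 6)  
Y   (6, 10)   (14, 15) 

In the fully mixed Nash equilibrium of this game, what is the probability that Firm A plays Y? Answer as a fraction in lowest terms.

Let r be the probability that Firm A plays X. In a completely mixed equilibrium, Firm B must be indifferent between X and Y.
Firm B's expected payoff from X is 20r + 10(1−r); from Y it is 6r + 15(1−r).
Setting these equal: 10r + 10 = −9r + 15, so r = 5/19.
Therefore Firm A plays Y with probability 1 − 5/19 = 14/19.

14/19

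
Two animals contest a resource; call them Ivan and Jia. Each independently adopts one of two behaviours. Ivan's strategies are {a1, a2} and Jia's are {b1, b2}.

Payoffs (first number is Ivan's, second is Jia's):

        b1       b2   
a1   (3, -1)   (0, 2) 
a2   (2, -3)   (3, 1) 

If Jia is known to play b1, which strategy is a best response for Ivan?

Against b1, Ivan earns 3 from a1 and 2 from a2.
So a1 is the best response.

a1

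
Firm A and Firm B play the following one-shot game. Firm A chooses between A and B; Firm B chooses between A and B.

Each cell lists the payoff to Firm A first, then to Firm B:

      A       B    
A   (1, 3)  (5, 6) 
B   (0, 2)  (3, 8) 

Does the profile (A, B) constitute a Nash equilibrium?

Yes

At (A, B), Firm A earns 5; switching to B would give 3, so Firm A has no profitable deviation.
Firm B earns 6; switching to A would give 3, so Firm B has no profitable deviation.
Neither player can gain by a unilateral deviation, so this profile is a Nash equilibrium.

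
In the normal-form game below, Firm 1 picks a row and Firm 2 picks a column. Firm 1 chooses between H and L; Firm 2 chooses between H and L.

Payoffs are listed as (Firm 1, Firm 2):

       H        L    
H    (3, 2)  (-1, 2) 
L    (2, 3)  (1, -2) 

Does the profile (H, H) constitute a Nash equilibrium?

At (H, H), Firm 1 earns 3; switching to L would give 2, so Firm 1 has no profitable deviation.
Firm 2 earns 2; switching to L would give 2, so Firm 2 has no profitable deviation.
Neither player can gain by a unilateral deviation, so this profile is a Nash equilibrium.

Yes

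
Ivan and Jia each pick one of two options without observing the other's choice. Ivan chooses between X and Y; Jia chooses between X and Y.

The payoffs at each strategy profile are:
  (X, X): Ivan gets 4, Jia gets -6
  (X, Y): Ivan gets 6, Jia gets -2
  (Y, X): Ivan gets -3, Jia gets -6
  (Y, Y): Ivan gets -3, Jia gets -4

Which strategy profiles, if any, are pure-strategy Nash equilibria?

(X, Y)

(X, X): Jia prefers Y (-2 > -6) — not an equilibrium.
(X, Y): Ivan gets 6 ≥ -3 from Y, and Jia gets -2 ≥ -6 from X — Nash equilibrium.
(Y, X): Ivan prefers X (4 > -3); Jia prefers Y (-4 > -6) — not an equilibrium.
(Y, Y): Ivan prefers X (6 > -3) — not an equilibrium.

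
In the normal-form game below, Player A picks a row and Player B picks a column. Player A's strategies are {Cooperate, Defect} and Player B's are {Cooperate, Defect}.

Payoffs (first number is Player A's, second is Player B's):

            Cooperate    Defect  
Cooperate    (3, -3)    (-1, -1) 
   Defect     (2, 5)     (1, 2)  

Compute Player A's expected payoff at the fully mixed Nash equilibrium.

5/3

First find q, the probability Player B plays Cooperate, from Player A's indifference between Cooperate and Defect: 3q − (1−q) = 2q + (1−q), giving q = 2/3.
Since Player A is indifferent in equilibrium, Player A's expected payoff equals the payoff from either row against (2/3, 1/3). Using Cooperate: 3(2/3) − (1/3) = 5/3.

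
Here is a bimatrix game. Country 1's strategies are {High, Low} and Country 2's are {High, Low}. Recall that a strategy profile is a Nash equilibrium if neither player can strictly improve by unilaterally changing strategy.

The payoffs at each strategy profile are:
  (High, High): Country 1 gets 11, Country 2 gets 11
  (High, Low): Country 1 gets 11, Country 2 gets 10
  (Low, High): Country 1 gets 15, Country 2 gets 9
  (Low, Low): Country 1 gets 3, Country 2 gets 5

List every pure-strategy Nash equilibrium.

(Low, High)

(High, High): Country 1 prefers Low (15 > 11) — not an equilibrium.
(High, Low): Country 2 prefers High (11 > 10) — not an equilibrium.
(Low, High): Country 1 gets 15 ≥ 11 from High, and Country 2 gets 9 ≥ 5 from Low — Nash equilibrium.
(Low, Low): Country 1 prefers High (11 > 3); Country 2 prefers High (9 > 5) — not an equilibrium.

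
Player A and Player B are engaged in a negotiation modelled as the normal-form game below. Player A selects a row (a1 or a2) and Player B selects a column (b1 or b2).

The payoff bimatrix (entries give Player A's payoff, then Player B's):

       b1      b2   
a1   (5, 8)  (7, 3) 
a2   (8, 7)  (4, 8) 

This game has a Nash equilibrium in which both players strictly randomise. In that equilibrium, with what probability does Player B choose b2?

Let q be the probability that Player B plays b1. In a completely mixed equilibrium, Player A must be indifferent between a1 and a2.
Player A's expected payoff from a1 is 5q + 7(1−q); from a2 it is 8q + 4(1−q).
Setting these equal: −2q + 7 = 4q + 4, so q = 1/2.
Therefore Player B plays b2 with probability 1 − 1/2 = 1/2.

1/2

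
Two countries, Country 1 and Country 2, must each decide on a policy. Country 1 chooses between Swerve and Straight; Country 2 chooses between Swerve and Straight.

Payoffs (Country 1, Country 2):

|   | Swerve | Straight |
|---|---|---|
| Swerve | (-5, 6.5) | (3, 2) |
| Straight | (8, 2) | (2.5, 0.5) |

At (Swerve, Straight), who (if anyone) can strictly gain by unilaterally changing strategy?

Country 1 at (Swerve, Straight) earns 3; deviating to Straight yields 2.5 — not better.
Country 2 earns 2; deviating to Swerve yields 6.5 — a strict improvement.
Only Country 2 has a strictly profitable deviation.

Country 2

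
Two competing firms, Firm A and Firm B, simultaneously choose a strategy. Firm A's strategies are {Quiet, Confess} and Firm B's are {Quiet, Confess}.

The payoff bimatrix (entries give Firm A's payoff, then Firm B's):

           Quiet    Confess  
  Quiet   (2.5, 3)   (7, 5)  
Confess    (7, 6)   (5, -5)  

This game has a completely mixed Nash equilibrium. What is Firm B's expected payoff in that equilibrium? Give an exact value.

45/13

First find x, the probability Firm A plays Quiet, from Firm B's indifference between Quiet and Confess: 3x + 6(1−x) = 5x − 5(1−x), giving x = 11/13.
Since Firm B is indifferent in equilibrium, Firm B's expected payoff equals the payoff from either column against (11/13, 2/13). Using Quiet: 3(11/13) + 6(2/13) = 45/13.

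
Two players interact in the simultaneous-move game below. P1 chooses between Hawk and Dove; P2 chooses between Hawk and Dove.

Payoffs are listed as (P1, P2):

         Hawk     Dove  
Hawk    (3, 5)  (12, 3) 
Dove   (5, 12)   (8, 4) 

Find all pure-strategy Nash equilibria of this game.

(Hawk, Hawk): P1 prefers Dove (5 > 3) — not an equilibrium.
(Hawk, Dove): P2 prefers Hawk (5 > 3) — not an equilibrium.
(Dove, Hawk): P1 gets 5 ≥ 3 from Hawk, and P2 gets 12 ≥ 4 from Dove — Nash equilibrium.
(Dove, Dove): P1 prefers Hawk (12 > 8); P2 prefers Hawk (12 > 4) — not an equilibrium.

(Dove, Hawk)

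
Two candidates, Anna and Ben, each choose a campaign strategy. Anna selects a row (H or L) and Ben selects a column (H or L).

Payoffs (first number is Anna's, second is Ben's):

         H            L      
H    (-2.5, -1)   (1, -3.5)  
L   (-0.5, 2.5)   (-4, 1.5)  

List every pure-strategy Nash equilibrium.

(H, H): Anna prefers L (-0.5 > -2.5) — not an equilibrium.
(H, L): Ben prefers H (-1 > -3.5) — not an equilibrium.
(L, H): Anna gets -0.5 ≥ -2.5 from H, and Ben gets 2.5 ≥ 1.5 from L — Nash equilibrium.
(L, L): Anna prefers H (1 > -4); Ben prefers H (2.5 > 1.5) — not an equilibrium.

(L, H)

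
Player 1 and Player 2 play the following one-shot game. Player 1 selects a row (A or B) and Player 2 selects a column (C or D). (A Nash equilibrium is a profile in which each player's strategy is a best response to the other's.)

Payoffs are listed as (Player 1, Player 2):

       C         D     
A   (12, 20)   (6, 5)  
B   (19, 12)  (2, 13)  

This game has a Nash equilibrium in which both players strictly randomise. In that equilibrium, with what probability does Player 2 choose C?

4/11

Let q be the probability that Player 2 plays C. In a completely mixed equilibrium, Player 1 must be indifferent between A and B.
Player 1's expected payoff from A is 12q + 6(1−q); from B it is 19q + 2(1−q).
Setting these equal: 6q + 6 = 17q + 2, so q = 4/11.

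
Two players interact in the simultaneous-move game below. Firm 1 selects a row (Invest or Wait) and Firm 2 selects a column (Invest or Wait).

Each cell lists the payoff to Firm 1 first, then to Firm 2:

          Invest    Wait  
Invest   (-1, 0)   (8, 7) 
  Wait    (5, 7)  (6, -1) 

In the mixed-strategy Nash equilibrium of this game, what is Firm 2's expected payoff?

49/15

First find p, the probability Firm 1 plays Invest, from Firm 2's indifference between Invest and Wait: 7(1−p) = 7p − (1−p), giving p = 8/15.
Since Firm 2 is indifferent in equilibrium, Firm 2's expected payoff equals the payoff from either column against (8/15, 7/15). Using Invest: 7(7/15) = 49/15.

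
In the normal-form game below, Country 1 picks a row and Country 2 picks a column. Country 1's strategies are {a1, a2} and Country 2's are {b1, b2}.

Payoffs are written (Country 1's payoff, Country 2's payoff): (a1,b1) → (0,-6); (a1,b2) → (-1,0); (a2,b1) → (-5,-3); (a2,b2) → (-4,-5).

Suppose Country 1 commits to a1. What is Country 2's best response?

b2

Against a1, Country 2 earns -6 from b1 and 0 from b2.
So b2 is the best response.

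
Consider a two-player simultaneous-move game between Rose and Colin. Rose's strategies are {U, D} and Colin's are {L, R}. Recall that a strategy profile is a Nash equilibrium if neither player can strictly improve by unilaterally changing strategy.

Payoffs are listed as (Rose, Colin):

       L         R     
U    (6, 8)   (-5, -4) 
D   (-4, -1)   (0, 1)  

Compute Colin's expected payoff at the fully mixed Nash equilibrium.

First find p, the probability Rose plays U, from Colin's indifference between L and R: 8p − (1−p) = −4p + (1−p), giving p = 1/7.
Since Colin is indifferent in equilibrium, Colin's expected payoff equals the payoff from either column against (1/7, 6/7). Using L: 8(1/7) − (6/7) = 2/7.

2/7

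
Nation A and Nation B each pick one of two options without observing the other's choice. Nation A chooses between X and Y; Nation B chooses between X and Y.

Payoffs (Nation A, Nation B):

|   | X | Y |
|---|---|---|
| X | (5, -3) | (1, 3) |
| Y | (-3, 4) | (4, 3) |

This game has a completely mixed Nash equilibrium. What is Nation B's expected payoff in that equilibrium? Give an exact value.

First find x, the probability Nation A plays X, from Nation B's indifference between X and Y: −3x + 4(1−x) = 3x + 3(1−x), giving x = 1/7.
Since Nation B is indifferent in equilibrium, Nation B's expected payoff equals the payoff from either column against (1/7, 6/7). Using X: −3(1/7) + 4(6/7) = 3.

3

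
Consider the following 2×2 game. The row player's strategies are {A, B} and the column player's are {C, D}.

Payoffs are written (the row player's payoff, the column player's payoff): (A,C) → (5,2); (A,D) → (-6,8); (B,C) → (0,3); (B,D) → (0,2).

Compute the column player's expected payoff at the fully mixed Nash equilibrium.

First find p, the probability the row player plays A, from the column player's indifference between C and D: 2p + 3(1−p) = 8p + 2(1−p), giving p = 1/7.
Since the column player is indifferent in equilibrium, the column player's expected payoff equals the payoff from either column against (1/7, 6/7). Using C: 2(1/7) + 3(6/7) = 20/7.

20/7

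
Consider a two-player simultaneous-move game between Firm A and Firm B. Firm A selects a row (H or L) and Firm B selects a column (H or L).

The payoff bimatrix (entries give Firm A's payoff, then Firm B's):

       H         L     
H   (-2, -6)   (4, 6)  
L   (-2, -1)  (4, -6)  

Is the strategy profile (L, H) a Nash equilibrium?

Yes

At (L, H), Firm A earns -2; switching to H would give -2, so Firm A has no profitable deviation.
Firm B earns -1; switching to L would give -6, so Firm B has no profitable deviation.
Neither player can gain by a unilateral deviation, so this profile is a Nash equilibrium.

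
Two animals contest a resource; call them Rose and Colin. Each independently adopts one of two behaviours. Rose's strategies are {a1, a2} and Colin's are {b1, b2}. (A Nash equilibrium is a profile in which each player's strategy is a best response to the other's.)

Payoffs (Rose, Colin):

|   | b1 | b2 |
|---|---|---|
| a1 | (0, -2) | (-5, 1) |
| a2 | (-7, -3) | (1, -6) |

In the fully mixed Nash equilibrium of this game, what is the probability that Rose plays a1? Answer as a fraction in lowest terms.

1/2

Let p be the probability that Rose plays a1. In a completely mixed equilibrium, Colin must be indifferent between b1 and b2.
Colin's expected payoff from b1 is −2p − 3(1−p); from b2 it is p − 6(1−p).
Setting these equal: p − 3 = 7p − 6, so p = 1/2.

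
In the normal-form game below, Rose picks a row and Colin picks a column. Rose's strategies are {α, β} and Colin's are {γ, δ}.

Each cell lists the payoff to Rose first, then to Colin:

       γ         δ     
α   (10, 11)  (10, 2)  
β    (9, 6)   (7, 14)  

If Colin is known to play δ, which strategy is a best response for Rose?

Against δ, Rose earns 10 from α and 7 from β.
So α is the best response.

α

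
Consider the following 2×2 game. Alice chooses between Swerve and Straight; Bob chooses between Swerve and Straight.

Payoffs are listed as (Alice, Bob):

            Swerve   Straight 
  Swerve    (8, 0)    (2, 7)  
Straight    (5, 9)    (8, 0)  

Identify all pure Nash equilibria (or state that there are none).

none

(Swerve, Swerve): Bob prefers Straight (7 > 0) — not an equilibrium.
(Swerve, Straight): Alice prefers Straight (8 > 2) — not an equilibrium.
(Straight, Swerve): Alice prefers Swerve (8 > 5) — not an equilibrium.
(Straight, Straight): Bob prefers Swerve (9 > 0) — not an equilibrium.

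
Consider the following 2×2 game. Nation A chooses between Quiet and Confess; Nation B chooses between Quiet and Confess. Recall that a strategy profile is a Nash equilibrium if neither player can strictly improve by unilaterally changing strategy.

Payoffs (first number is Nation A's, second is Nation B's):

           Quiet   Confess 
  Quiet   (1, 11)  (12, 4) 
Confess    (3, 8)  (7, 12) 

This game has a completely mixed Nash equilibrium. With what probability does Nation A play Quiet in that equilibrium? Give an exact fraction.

Let p be the probability that Nation A plays Quiet. In a completely mixed equilibrium, Nation B must be indifferent between Quiet and Confess.
Nation B's expected payoff from Quiet is 11p + 8(1−p); from Confess it is 4p + 12(1−p).
Setting these equal: 3p + 8 = −8p + 12, so p = 4/11.

4/11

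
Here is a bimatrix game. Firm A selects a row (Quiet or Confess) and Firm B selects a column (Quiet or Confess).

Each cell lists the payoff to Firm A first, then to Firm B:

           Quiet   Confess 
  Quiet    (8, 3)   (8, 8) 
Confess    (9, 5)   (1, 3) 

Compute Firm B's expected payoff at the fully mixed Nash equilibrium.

31/7

First find x, the probability Firm A plays Quiet, from Firm B's indifference between Quiet and Confess: 3x + 5(1−x) = 8x + 3(1−x), giving x = 2/7.
Since Firm B is indifferent in equilibrium, Firm B's expected payoff equals the payoff from either column against (2/7, 5/7). Using Quiet: 3(2/7) + 5(5/7) = 31/7.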